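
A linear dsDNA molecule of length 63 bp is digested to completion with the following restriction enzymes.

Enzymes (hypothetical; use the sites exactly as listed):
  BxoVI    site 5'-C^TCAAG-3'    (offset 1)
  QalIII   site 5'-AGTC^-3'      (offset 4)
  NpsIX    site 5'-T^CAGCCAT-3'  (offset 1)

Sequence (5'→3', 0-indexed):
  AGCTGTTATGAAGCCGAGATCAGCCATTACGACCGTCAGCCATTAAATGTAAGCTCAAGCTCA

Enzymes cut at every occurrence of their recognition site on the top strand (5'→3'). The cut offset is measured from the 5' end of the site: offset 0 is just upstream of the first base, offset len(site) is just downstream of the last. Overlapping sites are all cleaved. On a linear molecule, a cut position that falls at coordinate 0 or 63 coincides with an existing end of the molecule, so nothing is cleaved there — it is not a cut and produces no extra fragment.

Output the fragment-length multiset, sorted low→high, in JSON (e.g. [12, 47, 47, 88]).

Site scan:
  BxoVI (CTCAAG, off=1): starts [53] → cuts [54]
  QalIII (AGTC, off=4): no sites
  NpsIX (TCAGCCAT, off=1): starts [19, 35] → cuts [20, 36]

Pooled cuts: [20, 36, 54]

Fragment lengths:
  [0,20): 20 bp
  [20,36): 16 bp
  [36,54): 18 bp
  [54,63): 9 bp

[9,16,18,20]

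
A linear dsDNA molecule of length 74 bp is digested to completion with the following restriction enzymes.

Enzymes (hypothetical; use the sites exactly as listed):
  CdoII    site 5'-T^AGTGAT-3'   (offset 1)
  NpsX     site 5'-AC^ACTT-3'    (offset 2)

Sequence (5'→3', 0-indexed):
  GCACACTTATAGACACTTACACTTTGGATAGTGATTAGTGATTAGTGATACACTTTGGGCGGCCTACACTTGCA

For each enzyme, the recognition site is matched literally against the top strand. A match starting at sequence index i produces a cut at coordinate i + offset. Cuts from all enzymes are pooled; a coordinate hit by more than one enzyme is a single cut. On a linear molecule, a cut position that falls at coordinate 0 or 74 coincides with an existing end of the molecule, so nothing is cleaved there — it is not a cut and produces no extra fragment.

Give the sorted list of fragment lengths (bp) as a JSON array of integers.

[4,6,7,7,7,8,9,10,16]

Site scan:
  CdoII TAGTGAT/1: at [28, 35, 42] ⇒ [29, 36, 43]
  NpsX ACACTT/2: at [2, 12, 18, 49, 65] ⇒ [4, 14, 20, 51, 67]

All cut coordinates (distinct, sorted): [4, 14, 20, 29, 36, 43, 51, 67]

Fragment lengths:
  [0,4): 4 bp
  [4,14): 10 bp
  [14,20): 6 bp
  [20,29): 9 bp
  [29,36): 7 bp
  [36,43): 7 bp
  [43,51): 8 bp
  [51,67): 16 bp
  [67,74): 7 bp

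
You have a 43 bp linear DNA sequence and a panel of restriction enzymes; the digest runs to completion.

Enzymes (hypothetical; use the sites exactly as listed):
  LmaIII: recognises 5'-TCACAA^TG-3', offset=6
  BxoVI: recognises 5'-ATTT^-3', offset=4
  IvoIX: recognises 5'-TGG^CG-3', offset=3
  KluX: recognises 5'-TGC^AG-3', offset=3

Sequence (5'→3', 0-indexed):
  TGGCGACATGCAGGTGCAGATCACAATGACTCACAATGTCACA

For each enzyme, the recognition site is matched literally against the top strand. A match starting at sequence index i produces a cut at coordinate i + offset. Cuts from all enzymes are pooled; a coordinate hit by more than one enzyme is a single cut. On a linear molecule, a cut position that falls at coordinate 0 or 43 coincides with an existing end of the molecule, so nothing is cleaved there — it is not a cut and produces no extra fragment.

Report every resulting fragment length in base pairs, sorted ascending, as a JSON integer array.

Scan for sites:
  LmaIII (TCACAATG, off=6): starts [20, 30] → cuts [26, 36]
  BxoVI (ATTT, off=4): no sites
  IvoIX (TGGCG, off=3): starts [0] → cuts [3]
  KluX (TGCAG, off=3): starts [8, 14] → cuts [11, 17]

All cut coordinates (distinct, sorted): [3, 11, 17, 26, 36]

Fragment lengths:
  [0,3): 3 bp
  [3,11): 8 bp
  [11,17): 6 bp
  [17,26): 9 bp
  [26,36): 10 bp
  [36,43): 7 bp

[3,6,7,8,9,10]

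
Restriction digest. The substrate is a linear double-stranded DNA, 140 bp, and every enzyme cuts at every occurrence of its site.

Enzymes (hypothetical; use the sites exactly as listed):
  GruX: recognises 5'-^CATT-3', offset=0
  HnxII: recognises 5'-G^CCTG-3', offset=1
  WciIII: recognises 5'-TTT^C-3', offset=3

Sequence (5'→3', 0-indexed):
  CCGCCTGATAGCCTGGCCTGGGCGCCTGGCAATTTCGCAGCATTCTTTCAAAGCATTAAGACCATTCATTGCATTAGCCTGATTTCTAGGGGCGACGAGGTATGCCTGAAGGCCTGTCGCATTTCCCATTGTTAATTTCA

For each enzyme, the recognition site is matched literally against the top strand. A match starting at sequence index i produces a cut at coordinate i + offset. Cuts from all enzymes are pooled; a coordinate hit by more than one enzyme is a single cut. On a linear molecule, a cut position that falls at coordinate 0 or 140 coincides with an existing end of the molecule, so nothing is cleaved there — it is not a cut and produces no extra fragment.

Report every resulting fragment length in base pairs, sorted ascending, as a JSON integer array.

Per-enzyme occurrences:
  GruX (CATT, off=0): starts [40, 53, 62, 66, 71, 119, 126] → cuts [40, 53, 62, 66, 71, 119, 126]
  HnxII (GCCTG, off=1): starts [2, 10, 15, 23, 76, 103, 111] → cuts [3, 11, 16, 24, 77, 104, 112]
  WciIII (TTTC, off=3): starts [32, 45, 82, 121, 135] → cuts [35, 48, 85, 124, 138]

All cut coordinates (distinct, sorted): [3, 11, 16, 24, 35, 40, 48, 53, 62, 66, 71, 77, 85, 104, 112, 119, 124, 126, 138]

Fragment lengths:
  [0,3): 3 bp
  [3,11): 8 bp
  [11,16): 5 bp
  [16,24): 8 bp
  [24,35): 11 bp
  [35,40): 5 bp
  [40,48): 8 bp
  [48,53): 5 bp
  [53,62): 9 bp
  [62,66): 4 bp
  [66,71): 5 bp
  [71,77): 6 bp
  [77,85): 8 bp
  [85,104): 19 bp
  [104,112): 8 bp
  [112,119): 7 bp
  [119,124): 5 bp
  [124,126): 2 bp
  [126,138): 12 bp
  [138,140): 2 bp

[2,2,3,4,5,5,5,5,5,6,7,8,8,8,8,8,9,11,12,19]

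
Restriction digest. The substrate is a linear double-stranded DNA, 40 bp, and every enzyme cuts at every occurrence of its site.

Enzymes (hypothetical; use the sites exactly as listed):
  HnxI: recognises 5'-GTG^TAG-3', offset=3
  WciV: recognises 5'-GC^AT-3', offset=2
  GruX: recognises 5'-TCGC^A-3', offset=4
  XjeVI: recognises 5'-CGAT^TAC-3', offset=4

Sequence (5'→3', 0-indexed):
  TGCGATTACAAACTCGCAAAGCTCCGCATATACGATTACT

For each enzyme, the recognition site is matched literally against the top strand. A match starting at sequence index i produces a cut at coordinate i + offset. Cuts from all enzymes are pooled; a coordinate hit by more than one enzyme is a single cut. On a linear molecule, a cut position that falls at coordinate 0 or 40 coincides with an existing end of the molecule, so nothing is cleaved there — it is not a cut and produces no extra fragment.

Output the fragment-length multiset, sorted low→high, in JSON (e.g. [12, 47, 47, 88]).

Per-enzyme occurrences:
  HnxI (GTGTAG, off=3): no sites
  WciV (GCAT, off=2): starts [25] → cuts [27]
  GruX (TCGCA, off=4): starts [13] → cuts [17]
  XjeVI (CGATTAC, off=4): starts [2, 32] → cuts [6, 36]

All cut coordinates (distinct, sorted): [6, 17, 27, 36]

Fragment lengths:
  [0,6): 6 bp
  [6,17): 11 bp
  [17,27): 10 bp
  [27,36): 9 bp
  [36,40): 4 bp

[4,6,9,10,11]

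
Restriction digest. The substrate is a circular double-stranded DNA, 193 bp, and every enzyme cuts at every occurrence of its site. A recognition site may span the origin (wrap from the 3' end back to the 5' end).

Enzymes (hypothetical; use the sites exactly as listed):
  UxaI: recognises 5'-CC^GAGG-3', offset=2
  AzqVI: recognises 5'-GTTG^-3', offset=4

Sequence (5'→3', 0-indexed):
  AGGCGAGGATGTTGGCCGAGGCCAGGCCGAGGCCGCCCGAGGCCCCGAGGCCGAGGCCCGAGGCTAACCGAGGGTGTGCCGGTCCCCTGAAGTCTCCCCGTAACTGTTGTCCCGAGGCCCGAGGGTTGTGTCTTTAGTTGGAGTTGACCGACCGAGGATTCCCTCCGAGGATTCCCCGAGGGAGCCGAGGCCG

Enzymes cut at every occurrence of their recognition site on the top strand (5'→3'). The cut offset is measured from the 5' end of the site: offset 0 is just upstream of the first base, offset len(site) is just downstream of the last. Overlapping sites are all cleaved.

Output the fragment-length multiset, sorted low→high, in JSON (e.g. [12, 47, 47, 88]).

Site scan:
  UxaI CCGAGG/2: at [15, 26, 36, 44, 50, 57, 67, 111, 118, 151, 164, 175, 184, 190] ⇒ [17, 28, 38, 46, 52, 59, 69, 113, 120, 153, 166, 177, 186, 192]
  AzqVI GTTG/4: at [10, 105, 124, 136, 142] ⇒ [14, 109, 128, 140, 146]

All cut coordinates (distinct, sorted): [14, 17, 28, 38, 46, 52, 59, 69, 109, 113, 120, 128, 140, 146, 153, 166, 177, 186, 192]

Fragment lengths:
  14→17: 3 bp
  17→28: 11 bp
  28→38: 10 bp
  38→46: 8 bp
  46→52: 6 bp
  52→59: 7 bp
  59→69: 10 bp
  69→109: 40 bp
  109→113: 4 bp
  113→120: 7 bp
  120→128: 8 bp
  128→140: 12 bp
  140→146: 6 bp
  146→153: 7 bp
  153→166: 13 bp
  166→177: 11 bp
  177→186: 9 bp
  186→192: 6 bp
  192→14 (wrap): 193-192+14 = 15 bp

[3,4,6,6,6,7,7,7,8,8,9,10,10,11,11,12,13,15,40]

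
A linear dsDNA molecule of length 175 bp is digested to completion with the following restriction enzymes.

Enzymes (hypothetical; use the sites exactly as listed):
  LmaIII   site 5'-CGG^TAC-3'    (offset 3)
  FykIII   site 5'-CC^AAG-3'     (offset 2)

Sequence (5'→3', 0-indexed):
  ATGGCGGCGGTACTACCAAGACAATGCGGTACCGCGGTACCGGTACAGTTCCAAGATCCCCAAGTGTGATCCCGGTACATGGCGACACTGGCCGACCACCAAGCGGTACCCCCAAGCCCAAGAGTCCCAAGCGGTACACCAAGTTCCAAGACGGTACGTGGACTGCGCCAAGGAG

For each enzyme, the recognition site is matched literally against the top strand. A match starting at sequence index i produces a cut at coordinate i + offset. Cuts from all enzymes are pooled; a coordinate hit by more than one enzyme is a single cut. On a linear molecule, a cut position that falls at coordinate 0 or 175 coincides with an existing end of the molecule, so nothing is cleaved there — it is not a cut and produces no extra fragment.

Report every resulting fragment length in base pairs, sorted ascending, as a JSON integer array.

[6,6,6,6,6,6,7,7,7,7,8,9,9,9,10,12,14,15,25]

Scan for sites:
  LmaIII (CGGTAC, off=3): starts [7, 26, 34, 40, 72, 103, 131, 151] → cuts [10, 29, 37, 43, 75, 106, 134, 154]
  FykIII (CCAAG, off=2): starts [15, 50, 59, 98, 111, 117, 126, 138, 145, 167] → cuts [17, 52, 61, 100, 113, 119, 128, 140, 147, 169]

All cut coordinates (distinct, sorted): [10, 17, 29, 37, 43, 52, 61, 75, 100, 106, 113, 119, 128, 134, 140, 147, 154, 169]

Fragment lengths:
  [0,10): 10 bp
  [10,17): 7 bp
  [17,29): 12 bp
  [29,37): 8 bp
  [37,43): 6 bp
  [43,52): 9 bp
  [52,61): 9 bp
  [61,75): 14 bp
  [75,100): 25 bp
  [100,106): 6 bp
  [106,113): 7 bp
  [113,119): 6 bp
  [119,128): 9 bp
  [128,134): 6 bp
  [134,140): 6 bp
  [140,147): 7 bp
  [147,154): 7 bp
  [154,169): 15 bp
  [169,175): 6 bp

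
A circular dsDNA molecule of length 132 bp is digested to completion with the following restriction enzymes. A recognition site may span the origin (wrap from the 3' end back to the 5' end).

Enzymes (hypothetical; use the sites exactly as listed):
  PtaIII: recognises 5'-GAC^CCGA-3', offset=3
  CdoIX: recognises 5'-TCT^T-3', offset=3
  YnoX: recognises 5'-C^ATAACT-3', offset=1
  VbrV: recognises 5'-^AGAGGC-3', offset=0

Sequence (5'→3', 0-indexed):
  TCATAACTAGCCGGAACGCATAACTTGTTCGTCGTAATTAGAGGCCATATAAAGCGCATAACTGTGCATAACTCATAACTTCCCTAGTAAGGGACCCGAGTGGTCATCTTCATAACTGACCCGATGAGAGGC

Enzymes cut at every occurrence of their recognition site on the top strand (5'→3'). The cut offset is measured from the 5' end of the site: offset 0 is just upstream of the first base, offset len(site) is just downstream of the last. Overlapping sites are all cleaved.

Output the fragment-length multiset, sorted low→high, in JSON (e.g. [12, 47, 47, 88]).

Site scan:
  PtaIII (GACCCGA, off=3): starts [92, 117] → cuts [95, 120]
  CdoIX (TCTT, off=3): starts [106] → cuts [109]
  YnoX (CATAACT, off=1): starts [1, 18, 56, 66, 73, 110] → cuts [2, 19, 57, 67, 74, 111]
  VbrV (AGAGGC, off=0): starts [39, 126] → cuts [39, 126]

All cut coordinates (distinct, sorted): [2, 19, 39, 57, 67, 74, 95, 109, 111, 120, 126]

Fragments:
  2→19: 17 bp
  19→39: 20 bp
  39→57: 18 bp
  57→67: 10 bp
  67→74: 7 bp
  74→95: 21 bp
  95→109: 14 bp
  109→111: 2 bp
  111→120: 9 bp
  120→126: 6 bp
  126→2 (wrap): 132-126+2 = 8 bp

[2,6,7,8,9,10,14,17,18,20,21]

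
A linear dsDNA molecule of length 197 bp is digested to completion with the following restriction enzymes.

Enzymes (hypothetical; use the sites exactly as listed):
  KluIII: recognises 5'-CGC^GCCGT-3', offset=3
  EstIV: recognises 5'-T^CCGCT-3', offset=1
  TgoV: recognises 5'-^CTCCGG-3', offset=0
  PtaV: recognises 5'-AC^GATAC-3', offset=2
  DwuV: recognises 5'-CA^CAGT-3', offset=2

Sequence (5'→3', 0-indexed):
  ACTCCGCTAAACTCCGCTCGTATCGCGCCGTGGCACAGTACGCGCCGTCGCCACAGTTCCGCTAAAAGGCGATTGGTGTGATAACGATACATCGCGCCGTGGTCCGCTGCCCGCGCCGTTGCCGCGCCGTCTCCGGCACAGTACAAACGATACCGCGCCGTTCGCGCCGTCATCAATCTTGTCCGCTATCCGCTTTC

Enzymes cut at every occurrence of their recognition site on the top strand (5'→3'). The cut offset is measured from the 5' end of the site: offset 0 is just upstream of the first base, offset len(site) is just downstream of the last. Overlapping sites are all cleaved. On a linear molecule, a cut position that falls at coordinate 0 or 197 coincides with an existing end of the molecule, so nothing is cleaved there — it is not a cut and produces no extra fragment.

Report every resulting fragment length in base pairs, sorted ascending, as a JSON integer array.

[3,5,5,7,8,8,8,8,8,9,9,10,10,10,10,11,11,13,17,27]

Per-enzyme occurrences:
  KluIII (CGCGCCGT, off=3): starts [23, 40, 92, 111, 122, 153, 162] → cuts [26, 43, 95, 114, 125, 156, 165]
  EstIV (TCCGCT, off=1): starts [2, 12, 57, 102, 181, 188] → cuts [3, 13, 58, 103, 182, 189]
  TgoV (CTCCGG, off=0): starts [130] → cuts [130]
  PtaV (ACGATAC, off=2): starts [83, 146] → cuts [85, 148]
  DwuV (CACAGT, off=2): starts [33, 51, 136] → cuts [35, 53, 138]

Pooled cuts: [3, 13, 26, 35, 43, 53, 58, 85, 95, 103, 114, 125, 130, 138, 148, 156, 165, 182, 189]

Fragment lengths:
  [0,3): 3 bp
  [3,13): 10 bp
  [13,26): 13 bp
  [26,35): 9 bp
  [35,43): 8 bp
  [43,53): 10 bp
  [53,58): 5 bp
  [58,85): 27 bp
  [85,95): 10 bp
  [95,103): 8 bp
  [103,114): 11 bp
  [114,125): 11 bp
  [125,130): 5 bp
  [130,138): 8 bp
  [138,148): 10 bp
  [148,156): 8 bp
  [156,165): 9 bp
  [165,182): 17 bp
  [182,189): 7 bp
  [189,197): 8 bp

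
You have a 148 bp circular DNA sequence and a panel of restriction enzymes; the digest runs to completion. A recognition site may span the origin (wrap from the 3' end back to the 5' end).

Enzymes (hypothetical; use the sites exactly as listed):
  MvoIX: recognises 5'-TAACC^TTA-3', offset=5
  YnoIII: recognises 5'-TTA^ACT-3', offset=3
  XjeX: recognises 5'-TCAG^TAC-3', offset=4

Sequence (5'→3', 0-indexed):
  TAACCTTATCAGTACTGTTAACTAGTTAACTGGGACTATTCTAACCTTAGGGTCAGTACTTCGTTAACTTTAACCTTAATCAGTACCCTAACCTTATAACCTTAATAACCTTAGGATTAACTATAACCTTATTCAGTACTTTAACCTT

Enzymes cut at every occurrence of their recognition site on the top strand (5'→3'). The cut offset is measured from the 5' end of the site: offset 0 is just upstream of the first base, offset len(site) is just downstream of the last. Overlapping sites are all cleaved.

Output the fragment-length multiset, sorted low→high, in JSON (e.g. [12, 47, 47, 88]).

Site scan:
  MvoIX (TAACCTTA, off=5): starts [0, 41, 70, 88, 96, 105, 123] → cuts [5, 46, 75, 93, 101, 110, 128]
  YnoIII (TTAACT, off=3): starts [17, 25, 63, 116] → cuts [20, 28, 66, 119]
  XjeX (TCAGTAC, off=4): starts [8, 52, 79, 132] → cuts [12, 56, 83, 136]

All cut coordinates (distinct, sorted): [5, 12, 20, 28, 46, 56, 66, 75, 83, 93, 101, 110, 119, 128, 136]

Fragments:
  5→12: 7 bp
  12→20: 8 bp
  20→28: 8 bp
  28→46: 18 bp
  46→56: 10 bp
  56→66: 10 bp
  66→75: 9 bp
  75→83: 8 bp
  83→93: 10 bp
  93→101: 8 bp
  101→110: 9 bp
  110→119: 9 bp
  119→128: 9 bp
  128→136: 8 bp
  136→5 (wrap): 148-136+5 = 17 bp

[7,8,8,8,8,8,9,9,9,9,10,10,10,17,18]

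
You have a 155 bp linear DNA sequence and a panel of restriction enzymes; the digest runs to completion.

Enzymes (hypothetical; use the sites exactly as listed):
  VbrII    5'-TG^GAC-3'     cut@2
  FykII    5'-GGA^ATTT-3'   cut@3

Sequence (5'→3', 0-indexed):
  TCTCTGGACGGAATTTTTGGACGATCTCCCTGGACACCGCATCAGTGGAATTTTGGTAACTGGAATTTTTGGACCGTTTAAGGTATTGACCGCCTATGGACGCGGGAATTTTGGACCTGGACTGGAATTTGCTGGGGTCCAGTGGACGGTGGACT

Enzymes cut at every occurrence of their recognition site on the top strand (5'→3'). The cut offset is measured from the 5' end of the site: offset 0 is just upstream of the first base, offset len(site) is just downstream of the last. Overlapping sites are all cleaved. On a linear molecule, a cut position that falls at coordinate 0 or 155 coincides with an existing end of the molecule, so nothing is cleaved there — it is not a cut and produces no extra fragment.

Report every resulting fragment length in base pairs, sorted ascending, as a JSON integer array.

[4,6,6,6,6,7,7,7,7,9,13,15,17,18,27]

Site scan:
  VbrII (TGGAC, off=2): starts [4, 17, 30, 69, 96, 111, 117, 142, 149] → cuts [6, 19, 32, 71, 98, 113, 119, 144, 151]
  FykII (GGAATTT, off=3): starts [9, 46, 61, 104, 123] → cuts [12, 49, 64, 107, 126]

Pooled cuts: [6, 12, 19, 32, 49, 64, 71, 98, 107, 113, 119, 126, 144, 151]

Fragment lengths:
  [0,6): 6 bp
  [6,12): 6 bp
  [12,19): 7 bp
  [19,32): 13 bp
  [32,49): 17 bp
  [49,64): 15 bp
  [64,71): 7 bp
  [71,98): 27 bp
  [98,107): 9 bp
  [107,113): 6 bp
  [113,119): 6 bp
  [119,126): 7 bp
  [126,144): 18 bp
  [144,151): 7 bp
  [151,155): 4 bp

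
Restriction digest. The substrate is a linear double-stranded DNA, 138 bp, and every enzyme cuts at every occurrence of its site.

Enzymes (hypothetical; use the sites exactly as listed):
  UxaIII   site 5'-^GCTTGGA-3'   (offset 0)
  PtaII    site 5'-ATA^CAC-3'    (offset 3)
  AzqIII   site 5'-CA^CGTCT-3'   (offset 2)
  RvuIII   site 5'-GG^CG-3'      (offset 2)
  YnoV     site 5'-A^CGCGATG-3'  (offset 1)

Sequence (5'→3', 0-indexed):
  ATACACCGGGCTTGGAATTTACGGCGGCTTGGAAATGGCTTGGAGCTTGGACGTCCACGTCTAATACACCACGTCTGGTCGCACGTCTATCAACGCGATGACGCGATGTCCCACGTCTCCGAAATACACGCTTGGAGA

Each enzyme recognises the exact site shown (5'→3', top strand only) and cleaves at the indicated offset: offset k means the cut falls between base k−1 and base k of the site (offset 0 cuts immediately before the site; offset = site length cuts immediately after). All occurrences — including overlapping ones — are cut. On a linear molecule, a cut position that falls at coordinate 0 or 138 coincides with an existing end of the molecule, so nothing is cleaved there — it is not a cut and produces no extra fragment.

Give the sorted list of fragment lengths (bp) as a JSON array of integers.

[2,3,3,5,6,7,8,9,9,10,11,12,12,13,13,15]

Site scan:
  UxaIII GCTTGGA/0: at [9, 26, 37, 44, 129] ⇒ [9, 26, 37, 44, 129]
  PtaII ATACAC/3: at [0, 63, 123] ⇒ [3, 66, 126]
  AzqIII CACGTCT/2: at [55, 69, 81, 111] ⇒ [57, 71, 83, 113]
  RvuIII GGCG/2: at [22] ⇒ [24]
  YnoV ACGCGATG/1: at [92, 100] ⇒ [93, 101]

Pooled cuts: [3, 9, 24, 26, 37, 44, 57, 66, 71, 83, 93, 101, 113, 126, 129]

Fragments:
  [0,3): 3 bp
  [3,9): 6 bp
  [9,24): 15 bp
  [24,26): 2 bp
  [26,37): 11 bp
  [37,44): 7 bp
  [44,57): 13 bp
  [57,66): 9 bp
  [66,71): 5 bp
  [71,83): 12 bp
  [83,93): 10 bp
  [93,101): 8 bp
  [101,113): 12 bp
  [113,126): 13 bp
  [126,129): 3 bp
  [129,138): 9 bp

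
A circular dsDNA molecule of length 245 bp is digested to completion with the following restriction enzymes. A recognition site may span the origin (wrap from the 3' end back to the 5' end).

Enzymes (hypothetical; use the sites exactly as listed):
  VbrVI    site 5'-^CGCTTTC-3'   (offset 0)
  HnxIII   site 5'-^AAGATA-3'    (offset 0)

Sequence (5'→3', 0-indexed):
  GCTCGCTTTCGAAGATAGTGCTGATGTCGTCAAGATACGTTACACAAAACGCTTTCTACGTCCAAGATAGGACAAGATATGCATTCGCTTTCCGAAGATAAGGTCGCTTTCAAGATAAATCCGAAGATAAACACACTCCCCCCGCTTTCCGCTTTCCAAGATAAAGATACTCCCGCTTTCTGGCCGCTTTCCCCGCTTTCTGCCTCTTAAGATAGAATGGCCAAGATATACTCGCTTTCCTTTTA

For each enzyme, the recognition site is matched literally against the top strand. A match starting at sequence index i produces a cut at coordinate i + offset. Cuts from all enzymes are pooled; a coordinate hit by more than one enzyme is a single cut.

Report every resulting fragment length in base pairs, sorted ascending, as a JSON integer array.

[6,7,7,8,8,9,9,10,10,10,10,11,12,12,14,14,15,16,18,19,20]

Per-enzyme occurrences:
  VbrVI (CGCTTTC, off=0): starts [3, 49, 85, 104, 142, 149, 173, 184, 193, 232] → cuts [3, 49, 85, 104, 142, 149, 173, 184, 193, 232]
  HnxIII (AAGATA, off=0): starts [11, 31, 63, 73, 94, 111, 123, 157, 163, 208, 222] → cuts [11, 31, 63, 73, 94, 111, 123, 157, 163, 208, 222]

All cut coordinates (distinct, sorted): [3, 11, 31, 49, 63, 73, 85, 94, 104, 111, 123, 142, 149, 157, 163, 173, 184, 193, 208, 222, 232]

Fragments:
  3→11: 8 bp
  11→31: 20 bp
  31→49: 18 bp
  49→63: 14 bp
  63→73: 10 bp
  73→85: 12 bp
  85→94: 9 bp
  94→104: 10 bp
  104→111: 7 bp
  111→123: 12 bp
  123→142: 19 bp
  142→149: 7 bp
  149→157: 8 bp
  157→163: 6 bp
  163→173: 10 bp
  173→184: 11 bp
  184→193: 9 bp
  193→208: 15 bp
  208→222: 14 bp
  222→232: 10 bp
  232→3 (wrap): 245-232+3 = 16 bp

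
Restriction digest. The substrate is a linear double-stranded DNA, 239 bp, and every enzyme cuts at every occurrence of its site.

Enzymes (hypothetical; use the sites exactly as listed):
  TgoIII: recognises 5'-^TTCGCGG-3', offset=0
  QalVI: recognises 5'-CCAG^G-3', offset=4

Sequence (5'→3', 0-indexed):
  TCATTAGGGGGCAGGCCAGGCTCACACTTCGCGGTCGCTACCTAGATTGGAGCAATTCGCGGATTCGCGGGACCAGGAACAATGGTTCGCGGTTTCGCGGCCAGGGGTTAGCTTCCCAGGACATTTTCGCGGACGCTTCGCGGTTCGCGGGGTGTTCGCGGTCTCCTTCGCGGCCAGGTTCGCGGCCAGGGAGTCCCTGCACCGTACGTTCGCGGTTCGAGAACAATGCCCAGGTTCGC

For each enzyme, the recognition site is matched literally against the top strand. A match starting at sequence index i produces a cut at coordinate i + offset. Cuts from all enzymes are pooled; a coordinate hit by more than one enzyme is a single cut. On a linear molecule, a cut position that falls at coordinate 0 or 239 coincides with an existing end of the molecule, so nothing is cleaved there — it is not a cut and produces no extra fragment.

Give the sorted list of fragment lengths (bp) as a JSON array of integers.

Per-enzyme occurrences:
  TgoIII TTCGCGG/0: at [27, 55, 63, 85, 93, 125, 136, 143, 154, 166, 178, 208] ⇒ [27, 55, 63, 85, 93, 125, 136, 143, 154, 166, 178, 208]
  QalVI CCAGG/4: at [15, 72, 100, 115, 173, 185, 229] ⇒ [19, 76, 104, 119, 177, 189, 233]

Pooled cuts: [19, 27, 55, 63, 76, 85, 93, 104, 119, 125, 136, 143, 154, 166, 177, 178, 189, 208, 233]

Fragments:
  [0,19): 19 bp
  [19,27): 8 bp
  [27,55): 28 bp
  [55,63): 8 bp
  [63,76): 13 bp
  [76,85): 9 bp
  [85,93): 8 bp
  [93,104): 11 bp
  [104,119): 15 bp
  [119,125): 6 bp
  [125,136): 11 bp
  [136,143): 7 bp
  [143,154): 11 bp
  [154,166): 12 bp
  [166,177): 11 bp
  [177,178): 1 bp
  [178,189): 11 bp
  [189,208): 19 bp
  [208,233): 25 bp
  [233,239): 6 bp

[1,6,6,7,8,8,8,9,11,11,11,11,11,12,13,15,19,19,25,28]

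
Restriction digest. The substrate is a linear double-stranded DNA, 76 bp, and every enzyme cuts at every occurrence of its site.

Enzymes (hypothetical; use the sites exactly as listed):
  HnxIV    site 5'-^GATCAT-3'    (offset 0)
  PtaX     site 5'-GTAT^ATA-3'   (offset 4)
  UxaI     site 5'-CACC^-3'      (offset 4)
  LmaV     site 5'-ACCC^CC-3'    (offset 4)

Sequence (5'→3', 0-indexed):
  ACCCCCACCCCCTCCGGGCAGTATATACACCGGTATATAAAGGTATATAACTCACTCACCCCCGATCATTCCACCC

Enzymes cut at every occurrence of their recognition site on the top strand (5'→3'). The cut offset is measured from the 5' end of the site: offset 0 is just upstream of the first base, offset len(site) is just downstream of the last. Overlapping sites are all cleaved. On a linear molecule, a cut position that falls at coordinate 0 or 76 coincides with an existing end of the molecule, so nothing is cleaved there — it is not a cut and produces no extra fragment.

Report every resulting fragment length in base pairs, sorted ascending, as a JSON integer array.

Site scan:
  HnxIV GATCAT/0: at [63] ⇒ [63]
  PtaX GTATATA/4: at [20, 32, 42] ⇒ [24, 36, 46]
  UxaI CACC/4: at [5, 27, 56, 71] ⇒ [9, 31, 60, 75]
  LmaV ACCCCC/4: at [0, 6, 57] ⇒ [4, 10, 61]

Pooled cuts: [4, 9, 10, 24, 31, 36, 46, 60, 61, 63, 75]

Fragments:
  [0,4): 4 bp
  [4,9): 5 bp
  [9,10): 1 bp
  [10,24): 14 bp
  [24,31): 7 bp
  [31,36): 5 bp
  [36,46): 10 bp
  [46,60): 14 bp
  [60,61): 1 bp
  [61,63): 2 bp
  [63,75): 12 bp
  [75,76): 1 bp

[1,1,1,2,4,5,5,7,10,12,14,14]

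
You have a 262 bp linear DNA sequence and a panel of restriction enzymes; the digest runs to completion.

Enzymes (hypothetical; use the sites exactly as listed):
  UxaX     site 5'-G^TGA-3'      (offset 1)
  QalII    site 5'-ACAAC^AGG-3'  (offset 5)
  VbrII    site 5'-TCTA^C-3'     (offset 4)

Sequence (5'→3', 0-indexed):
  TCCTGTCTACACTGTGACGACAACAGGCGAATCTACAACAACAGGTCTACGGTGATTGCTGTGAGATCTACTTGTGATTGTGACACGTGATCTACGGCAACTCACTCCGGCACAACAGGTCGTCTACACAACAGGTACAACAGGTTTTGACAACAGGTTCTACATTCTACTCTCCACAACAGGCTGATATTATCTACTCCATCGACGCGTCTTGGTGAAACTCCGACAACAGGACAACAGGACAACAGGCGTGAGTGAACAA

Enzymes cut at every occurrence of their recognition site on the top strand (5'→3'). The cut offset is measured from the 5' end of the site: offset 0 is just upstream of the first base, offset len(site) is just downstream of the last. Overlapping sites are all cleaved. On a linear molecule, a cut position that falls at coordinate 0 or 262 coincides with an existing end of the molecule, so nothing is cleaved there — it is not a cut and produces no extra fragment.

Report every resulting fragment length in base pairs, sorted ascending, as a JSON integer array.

Site scan:
  UxaX GTGA/1: at [13, 51, 60, 73, 79, 86, 214, 250, 254] ⇒ [14, 52, 61, 74, 80, 87, 215, 251, 255]
  QalII ACAACAGG/5: at [19, 37, 111, 127, 136, 149, 175, 225, 233, 241] ⇒ [24, 42, 116, 132, 141, 154, 180, 230, 238, 246]
  VbrII TCTAC/4: at [5, 31, 45, 66, 90, 122, 158, 165, 192] ⇒ [9, 35, 49, 70, 94, 126, 162, 169, 196]

All cut coordinates (distinct, sorted): [9, 14, 24, 35, 42, 49, 52, 61, 70, 74, 80, 87, 94, 116, 126, 132, 141, 154, 162, 169, 180, 196, 215, 230, 238, 246, 251, 255]

Fragments:
  [0,9): 9 bp
  [9,14): 5 bp
  [14,24): 10 bp
  [24,35): 11 bp
  [35,42): 7 bp
  [42,49): 7 bp
  [49,52): 3 bp
  [52,61): 9 bp
  [61,70): 9 bp
  [70,74): 4 bp
  [74,80): 6 bp
  [80,87): 7 bp
  [87,94): 7 bp
  [94,116): 22 bp
  [116,126): 10 bp
  [126,132): 6 bp
  [132,141): 9 bp
  [141,154): 13 bp
  [154,162): 8 bp
  [162,169): 7 bp
  [169,180): 11 bp
  [180,196): 16 bp
  [196,215): 19 bp
  [215,230): 15 bp
  [230,238): 8 bp
  [238,246): 8 bp
  [246,251): 5 bp
  [251,255): 4 bp
  [255,262): 7 bp

[3,4,4,5,5,6,6,7,7,7,7,7,7,8,8,8,9,9,9,9,10,10,11,11,13,15,16,19,22]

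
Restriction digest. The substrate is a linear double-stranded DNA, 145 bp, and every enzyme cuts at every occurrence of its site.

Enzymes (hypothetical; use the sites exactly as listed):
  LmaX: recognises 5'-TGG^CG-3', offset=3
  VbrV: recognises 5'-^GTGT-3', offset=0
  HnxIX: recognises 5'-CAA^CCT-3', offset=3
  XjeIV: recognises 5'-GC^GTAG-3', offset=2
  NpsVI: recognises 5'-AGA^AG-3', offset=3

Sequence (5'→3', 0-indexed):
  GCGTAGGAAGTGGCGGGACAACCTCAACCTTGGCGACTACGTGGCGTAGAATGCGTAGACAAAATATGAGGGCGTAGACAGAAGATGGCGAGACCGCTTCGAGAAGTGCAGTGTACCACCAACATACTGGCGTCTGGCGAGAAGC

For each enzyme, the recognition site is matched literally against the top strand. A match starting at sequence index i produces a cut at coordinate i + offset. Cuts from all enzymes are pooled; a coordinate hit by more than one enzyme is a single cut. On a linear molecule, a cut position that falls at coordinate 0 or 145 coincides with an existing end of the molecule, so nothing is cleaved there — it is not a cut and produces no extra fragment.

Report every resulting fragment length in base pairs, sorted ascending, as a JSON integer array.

[1,2,3,5,6,6,6,6,7,8,9,9,11,11,16,19,20]

Site scan:
  LmaX TGGCG/3: at [10, 30, 41, 85, 127, 134] ⇒ [13, 33, 44, 88, 130, 137]
  VbrV GTGT/0: at [110] ⇒ [110]
  HnxIX CAACCT/3: at [18, 24] ⇒ [21, 27]
  XjeIV GCGTAG/2: at [0, 43, 52, 71] ⇒ [2, 45, 54, 73]
  NpsVI AGAAG/3: at [79, 101, 139] ⇒ [82, 104, 142]

Pooled cuts: [2, 13, 21, 27, 33, 44, 45, 54, 73, 82, 88, 104, 110, 130, 137, 142]

Fragment lengths:
  [0,2): 2 bp
  [2,13): 11 bp
  [13,21): 8 bp
  [21,27): 6 bp
  [27,33): 6 bp
  [33,44): 11 bp
  [44,45): 1 bp
  [45,54): 9 bp
  [54,73): 19 bp
  [73,82): 9 bp
  [82,88): 6 bp
  [88,104): 16 bp
  [104,110): 6 bp
  [110,130): 20 bp
  [130,137): 7 bp
  [137,142): 5 bp
  [142,145): 3 bp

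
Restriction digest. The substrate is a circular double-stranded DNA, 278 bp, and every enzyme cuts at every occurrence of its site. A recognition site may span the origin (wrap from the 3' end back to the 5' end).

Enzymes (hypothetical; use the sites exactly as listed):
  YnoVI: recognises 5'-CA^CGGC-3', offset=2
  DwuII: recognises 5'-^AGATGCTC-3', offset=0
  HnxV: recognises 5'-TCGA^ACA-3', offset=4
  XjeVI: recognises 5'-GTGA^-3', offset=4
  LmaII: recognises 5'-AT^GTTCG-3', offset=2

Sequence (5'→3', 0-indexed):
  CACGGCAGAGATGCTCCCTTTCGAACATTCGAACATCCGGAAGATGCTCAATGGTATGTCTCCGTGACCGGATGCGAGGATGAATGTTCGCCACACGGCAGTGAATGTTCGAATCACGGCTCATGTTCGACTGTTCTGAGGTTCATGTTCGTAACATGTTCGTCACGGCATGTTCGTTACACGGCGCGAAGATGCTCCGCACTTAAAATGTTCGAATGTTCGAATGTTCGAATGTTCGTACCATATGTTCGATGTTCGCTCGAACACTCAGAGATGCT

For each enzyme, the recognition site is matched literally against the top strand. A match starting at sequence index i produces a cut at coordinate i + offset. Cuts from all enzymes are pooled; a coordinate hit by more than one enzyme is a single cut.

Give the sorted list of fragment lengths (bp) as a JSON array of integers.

Scan for sites:
  YnoVI (CACGGC, off=2): starts [0, 93, 114, 163, 179] → cuts [2, 95, 116, 165, 181]
  DwuII (AGATGCTC, off=0): starts [8, 41, 189, 271] → cuts [8, 41, 189, 271]
  HnxV (TCGAACA, off=4): starts [20, 28, 259] → cuts [24, 32, 263]
  XjeVI (GTGA, off=4): starts [63, 100] → cuts [67, 104]
  LmaII (ATGTTCG, off=2): starts [83, 104, 122, 144, 155, 169, 207, 215, 223, 231, 244, 251] → cuts [85, 106, 124, 146, 157, 171, 209, 217, 225, 233, 246, 253]

Pooled cuts: [2, 8, 24, 32, 41, 67, 85, 95, 104, 106, 116, 124, 146, 157, 165, 171, 181, 189, 209, 217, 225, 233, 246, 253, 263, 271]

Fragments:
  2→8: 6 bp
  8→24: 16 bp
  24→32: 8 bp
  32→41: 9 bp
  41→67: 26 bp
  67→85: 18 bp
  85→95: 10 bp
  95→104: 9 bp
  104→106: 2 bp
  106→116: 10 bp
  116→124: 8 bp
  124→146: 22 bp
  146→157: 11 bp
  157→165: 8 bp
  165→171: 6 bp
  171→181: 10 bp
  181→189: 8 bp
  189→209: 20 bp
  209→217: 8 bp
  217→225: 8 bp
  225→233: 8 bp
  233→246: 13 bp
  246→253: 7 bp
  253→263: 10 bp
  263→271: 8 bp
  271→2 (wrap): 278-271+2 = 9 bp

[2,6,6,7,8,8,8,8,8,8,8,8,9,9,9,10,10,10,10,11,13,16,18,20,22,26]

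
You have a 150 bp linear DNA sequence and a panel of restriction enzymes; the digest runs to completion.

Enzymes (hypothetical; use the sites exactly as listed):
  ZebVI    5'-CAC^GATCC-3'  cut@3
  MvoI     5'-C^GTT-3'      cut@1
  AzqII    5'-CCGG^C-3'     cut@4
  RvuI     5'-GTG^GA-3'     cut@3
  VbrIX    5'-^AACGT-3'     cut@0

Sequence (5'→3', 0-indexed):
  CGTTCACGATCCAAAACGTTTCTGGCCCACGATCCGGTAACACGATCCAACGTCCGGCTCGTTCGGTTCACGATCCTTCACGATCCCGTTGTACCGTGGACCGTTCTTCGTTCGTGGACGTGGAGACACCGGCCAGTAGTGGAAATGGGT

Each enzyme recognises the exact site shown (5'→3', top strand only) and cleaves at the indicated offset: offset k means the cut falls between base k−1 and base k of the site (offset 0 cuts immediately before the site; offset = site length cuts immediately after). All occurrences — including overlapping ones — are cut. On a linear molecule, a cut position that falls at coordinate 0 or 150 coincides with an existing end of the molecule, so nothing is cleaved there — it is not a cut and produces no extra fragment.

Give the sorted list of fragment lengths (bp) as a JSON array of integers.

Scan for sites:
  ZebVI CACGATCC/3: at [4, 27, 40, 68, 78] ⇒ [7, 30, 43, 71, 81]
  MvoI CGTT/1: at [0, 16, 59, 86, 101, 108] ⇒ [1, 17, 60, 87, 102, 109]
  AzqII CCGGC/4: at [53, 128] ⇒ [57, 132]
  RvuI GTGGA/3: at [95, 113, 119, 138] ⇒ [98, 116, 122, 141]
  VbrIX AACGT/0: at [14, 48] ⇒ [14, 48]

All cut coordinates (distinct, sorted): [1, 7, 14, 17, 30, 43, 48, 57, 60, 71, 81, 87, 98, 102, 109, 116, 122, 132, 141]

Fragments:
  [0,1): 1 bp
  [1,7): 6 bp
  [7,14): 7 bp
  [14,17): 3 bp
  [17,30): 13 bp
  [30,43): 13 bp
  [43,48): 5 bp
  [48,57): 9 bp
  [57,60): 3 bp
  [60,71): 11 bp
  [71,81): 10 bp
  [81,87): 6 bp
  [87,98): 11 bp
  [98,102): 4 bp
  [102,109): 7 bp
  [109,116): 7 bp
  [116,122): 6 bp
  [122,132): 10 bp
  [132,141): 9 bp
  [141,150): 9 bp

[1,3,3,4,5,6,6,6,7,7,7,9,9,9,10,10,11,11,13,13]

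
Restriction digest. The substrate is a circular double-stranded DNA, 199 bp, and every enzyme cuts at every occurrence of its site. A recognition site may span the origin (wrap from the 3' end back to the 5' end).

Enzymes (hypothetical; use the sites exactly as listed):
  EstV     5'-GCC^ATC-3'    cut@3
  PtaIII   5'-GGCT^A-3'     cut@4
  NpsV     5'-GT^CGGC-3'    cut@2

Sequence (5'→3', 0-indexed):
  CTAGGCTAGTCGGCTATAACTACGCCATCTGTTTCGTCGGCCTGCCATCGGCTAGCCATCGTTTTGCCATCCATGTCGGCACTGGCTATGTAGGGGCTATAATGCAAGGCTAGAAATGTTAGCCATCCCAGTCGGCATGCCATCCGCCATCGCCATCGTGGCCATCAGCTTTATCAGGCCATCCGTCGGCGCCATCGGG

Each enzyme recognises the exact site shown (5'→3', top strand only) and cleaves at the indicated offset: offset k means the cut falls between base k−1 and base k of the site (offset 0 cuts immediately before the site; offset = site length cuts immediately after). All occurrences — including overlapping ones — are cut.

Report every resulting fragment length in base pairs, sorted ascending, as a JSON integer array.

Per-enzyme occurrences:
  EstV (GCCATC, off=3): starts [23, 43, 54, 65, 121, 138, 145, 151, 160, 177, 190] → cuts [26, 46, 57, 68, 124, 141, 148, 154, 163, 180, 193]
  PtaIII (GGCTA, off=4): starts [3, 11, 49, 83, 94, 107, 197] → cuts [2, 7, 15, 53, 87, 98, 111]
  NpsV (GTCGGC, off=2): starts [8, 35, 74, 130, 184] → cuts [10, 37, 76, 132, 186]

All cut coordinates (distinct, sorted): [2, 7, 10, 15, 26, 37, 46, 53, 57, 68, 76, 87, 98, 111, 124, 132, 141, 148, 154, 163, 180, 186, 193]

Fragment lengths:
  2→7: 5 bp
  7→10: 3 bp
  10→15: 5 bp
  15→26: 11 bp
  26→37: 11 bp
  37→46: 9 bp
  46→53: 7 bp
  53→57: 4 bp
  57→68: 11 bp
  68→76: 8 bp
  76→87: 11 bp
  87→98: 11 bp
  98→111: 13 bp
  111→124: 13 bp
  124→132: 8 bp
  132→141: 9 bp
  141→148: 7 bp
  148→154: 6 bp
  154→163: 9 bp
  163→180: 17 bp
  180→186: 6 bp
  186→193: 7 bp
  193→2 (wrap): 199-193+2 = 8 bp

[3,4,5,5,6,6,7,7,7,8,8,8,9,9,9,11,11,11,11,11,13,13,17]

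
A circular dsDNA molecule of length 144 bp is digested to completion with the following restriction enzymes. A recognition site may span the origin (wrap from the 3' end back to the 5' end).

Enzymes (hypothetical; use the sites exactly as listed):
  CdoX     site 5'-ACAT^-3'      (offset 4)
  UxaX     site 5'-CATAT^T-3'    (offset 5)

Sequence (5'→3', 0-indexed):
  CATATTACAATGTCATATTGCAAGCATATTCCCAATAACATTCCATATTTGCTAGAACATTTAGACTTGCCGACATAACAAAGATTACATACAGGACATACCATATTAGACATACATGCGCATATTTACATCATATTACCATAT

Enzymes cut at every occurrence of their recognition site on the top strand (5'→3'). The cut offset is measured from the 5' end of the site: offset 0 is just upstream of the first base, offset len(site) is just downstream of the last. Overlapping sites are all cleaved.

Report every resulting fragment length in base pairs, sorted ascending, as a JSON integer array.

[4,5,6,7,7,7,8,9,11,12,12,13,13,14,16]

Per-enzyme occurrences:
  CdoX ACAT/4: at [37, 56, 72, 86, 95, 109, 113, 127] ⇒ [41, 60, 76, 90, 99, 113, 117, 131]
  UxaX CATATT/5: at [0, 13, 24, 43, 101, 120, 131] ⇒ [5, 18, 29, 48, 106, 125, 136]

All cut coordinates (distinct, sorted): [5, 18, 29, 41, 48, 60, 76, 90, 99, 106, 113, 117, 125, 131, 136]

Fragments:
  5→18: 13 bp
  18→29: 11 bp
  29→41: 12 bp
  41→48: 7 bp
  48→60: 12 bp
  60→76: 16 bp
  76→90: 14 bp
  90→99: 9 bp
  99→106: 7 bp
  106→113: 7 bp
  113→117: 4 bp
  117→125: 8 bp
  125→131: 6 bp
  131→136: 5 bp
  136→5 (wrap): 144-136+5 = 13 bp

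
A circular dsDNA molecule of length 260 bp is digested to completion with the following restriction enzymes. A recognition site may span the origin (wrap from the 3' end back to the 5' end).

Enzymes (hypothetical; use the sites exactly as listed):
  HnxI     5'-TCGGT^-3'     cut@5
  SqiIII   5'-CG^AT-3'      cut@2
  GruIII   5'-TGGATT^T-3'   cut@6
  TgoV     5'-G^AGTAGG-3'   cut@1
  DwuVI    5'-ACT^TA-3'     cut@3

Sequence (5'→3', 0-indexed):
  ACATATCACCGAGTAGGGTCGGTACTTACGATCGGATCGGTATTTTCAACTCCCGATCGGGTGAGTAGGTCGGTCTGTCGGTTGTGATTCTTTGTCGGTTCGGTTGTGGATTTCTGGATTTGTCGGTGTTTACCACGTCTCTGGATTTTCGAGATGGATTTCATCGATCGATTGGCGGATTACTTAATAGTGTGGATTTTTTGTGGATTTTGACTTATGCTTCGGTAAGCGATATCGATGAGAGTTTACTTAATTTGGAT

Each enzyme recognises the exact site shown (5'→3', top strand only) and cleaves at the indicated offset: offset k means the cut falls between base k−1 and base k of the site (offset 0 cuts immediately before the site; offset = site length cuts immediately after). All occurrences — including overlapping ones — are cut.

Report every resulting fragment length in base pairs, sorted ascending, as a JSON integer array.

Per-enzyme occurrences:
  HnxI (TCGGT, off=5): starts [18, 36, 69, 77, 94, 99, 122, 221] → cuts [23, 41, 74, 82, 99, 104, 127, 226]
  SqiIII (CGAT, off=2): starts [28, 53, 164, 168, 229, 235] → cuts [30, 55, 166, 170, 231, 237]
  GruIII (TGGATTT, off=6): starts [106, 114, 141, 154, 192, 203] → cuts [112, 120, 147, 160, 198, 209]
  TgoV (GAGTAGG, off=1): starts [10, 62] → cuts [11, 63]
  DwuVI (ACTTA, off=3): starts [23, 181, 212, 247] → cuts [26, 184, 215, 250]

All cut coordinates (distinct, sorted): [11, 23, 26, 30, 41, 55, 63, 74, 82, 99, 104, 112, 120, 127, 147, 160, 166, 170, 184, 198, 209, 215, 226, 231, 237, 250]

Fragment lengths:
  11→23: 12 bp
  23→26: 3 bp
  26→30: 4 bp
  30→41: 11 bp
  41→55: 14 bp
  55→63: 8 bp
  63→74: 11 bp
  74→82: 8 bp
  82→99: 17 bp
  99→104: 5 bp
  104→112: 8 bp
  112→120: 8 bp
  120→127: 7 bp
  127→147: 20 bp
  147→160: 13 bp
  160→166: 6 bp
  166→170: 4 bp
  170→184: 14 bp
  184→198: 14 bp
  198→209: 11 bp
  209→215: 6 bp
  215→226: 11 bp
  226→231: 5 bp
  231→237: 6 bp
  237→250: 13 bp
  250→11 (wrap): 260-250+11 = 21 bp

[3,4,4,5,5,6,6,6,7,8,8,8,8,11,11,11,11,12,13,13,14,14,14,17,20,21]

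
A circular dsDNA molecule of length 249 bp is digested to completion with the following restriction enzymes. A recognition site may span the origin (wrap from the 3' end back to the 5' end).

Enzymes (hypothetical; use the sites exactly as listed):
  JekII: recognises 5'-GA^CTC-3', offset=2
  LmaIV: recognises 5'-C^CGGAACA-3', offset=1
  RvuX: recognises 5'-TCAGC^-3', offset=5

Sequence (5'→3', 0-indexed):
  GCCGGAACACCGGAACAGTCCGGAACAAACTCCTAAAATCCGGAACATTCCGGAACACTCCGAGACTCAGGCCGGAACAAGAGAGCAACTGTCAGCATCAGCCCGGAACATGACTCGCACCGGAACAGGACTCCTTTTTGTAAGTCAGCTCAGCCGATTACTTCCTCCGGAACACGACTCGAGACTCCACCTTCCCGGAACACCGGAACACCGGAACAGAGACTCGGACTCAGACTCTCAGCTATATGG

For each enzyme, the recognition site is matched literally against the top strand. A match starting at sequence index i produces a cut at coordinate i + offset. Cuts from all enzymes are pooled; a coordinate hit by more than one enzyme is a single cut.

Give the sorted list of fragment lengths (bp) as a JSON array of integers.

Per-enzyme occurrences:
  JekII GACTC/2: at [63, 111, 128, 175, 182, 220, 226, 232] ⇒ [65, 113, 130, 177, 184, 222, 228, 234]
  LmaIV CCGGAACA/1: at [1, 9, 19, 39, 49, 71, 102, 119, 166, 194, 202, 210] ⇒ [2, 10, 20, 40, 50, 72, 103, 120, 167, 195, 203, 211]
  RvuX TCAGC/5: at [91, 97, 144, 149, 237] ⇒ [96, 102, 149, 154, 242]

All cut coordinates (distinct, sorted): [2, 10, 20, 40, 50, 65, 72, 96, 102, 103, 113, 120, 130, 149, 154, 167, 177, 184, 195, 203, 211, 222, 228, 234, 242]

Fragments:
  2→10: 8 bp
  10→20: 10 bp
  20→40: 20 bp
  40→50: 10 bp
  50→65: 15 bp
  65→72: 7 bp
  72→96: 24 bp
  96→102: 6 bp
  102→103: 1 bp
  103→113: 10 bp
  113→120: 7 bp
  120→130: 10 bp
  130→149: 19 bp
  149→154: 5 bp
  154→167: 13 bp
  167→177: 10 bp
  177→184: 7 bp
  184→195: 11 bp
  195→203: 8 bp
  203→211: 8 bp
  211→222: 11 bp
  222→228: 6 bp
  228→234: 6 bp
  234→242: 8 bp
  242→2 (wrap): 249-242+2 = 9 bp

[1,5,6,6,6,7,7,7,8,8,8,8,9,10,10,10,10,10,11,11,13,15,19,20,24]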